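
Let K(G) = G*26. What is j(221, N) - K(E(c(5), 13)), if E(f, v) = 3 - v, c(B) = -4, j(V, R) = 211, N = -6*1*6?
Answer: 471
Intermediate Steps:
N = -36 (N = -6*6 = -36)
K(G) = 26*G
j(221, N) - K(E(c(5), 13)) = 211 - 26*(3 - 1*13) = 211 - 26*(3 - 13) = 211 - 26*(-10) = 211 - 1*(-260) = 211 + 260 = 471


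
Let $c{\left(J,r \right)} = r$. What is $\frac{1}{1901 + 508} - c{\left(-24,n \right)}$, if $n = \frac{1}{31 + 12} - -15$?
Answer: $- \frac{1556171}{103587} \approx -15.023$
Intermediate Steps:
$n = \frac{646}{43}$ ($n = \frac{1}{43} + 15 = \frac{646}{43} \approx 15.023$)
$\frac{1}{1901 + 508} - c{\left(-24,n \right)} = \frac{1}{1901 + 508} - \frac{646}{43} = \frac{1}{2409} - \frac{646}{43} = - \frac{1556171}{103587}$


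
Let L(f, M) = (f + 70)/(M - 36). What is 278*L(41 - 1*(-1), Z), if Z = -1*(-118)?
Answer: 15568/41 ≈ 379.71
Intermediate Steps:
Z = 118
L(f, M) = (70 + f)/(-36 + M)
278*L(41 - 1*(-1), Z) = 278*((70 + (41 - 1*(-1)))/(-36 + 118)) = 278*((70 + (41 + 1))/82) = 278*((70 + 42)/82) = 278*((1/82)*112) = 278*(56/41) = 15568/41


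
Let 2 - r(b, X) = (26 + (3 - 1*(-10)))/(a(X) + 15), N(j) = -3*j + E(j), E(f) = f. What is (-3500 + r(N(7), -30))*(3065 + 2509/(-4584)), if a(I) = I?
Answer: -245507301127/22920 ≈ -1.0711e+7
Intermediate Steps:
N(j) = -2*j (N(j) = -3*j + j = -2*j)
r(b, X) = 2 - 39/(15 + X) (r(b, X) = 2 - (26 + (3 - 1*(-10)))/(X + 15) = 2 - (26 + (3 + 10))/(15 + X) = 2 - (26 + 13)/(15 + X) = 2 - 39/(15 + X))
(-3500 + r(N(7), -30))*(3065 + 2509/(-4584)) = (-3500 + (-9 + 2*(-30))/(15 - 30))*(3065 + 2509/(-4584)) = (-3500 + (-9 - 60)/(-15))*(3065 + 2509*(-1/4584)) = (-3500 - 1/15*(-69))*(3065 - 2509/4584) = (-3500 + 23/5)*(14047451/4584) = -17477/5*14047451/4584 = -245507301127/22920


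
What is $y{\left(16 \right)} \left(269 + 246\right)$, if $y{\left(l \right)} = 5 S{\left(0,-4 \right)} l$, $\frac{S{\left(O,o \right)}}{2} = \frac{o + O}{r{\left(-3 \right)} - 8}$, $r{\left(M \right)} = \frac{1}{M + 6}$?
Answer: $\frac{988800}{23} \approx 42991.0$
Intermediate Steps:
$r{\left(M \right)} = \frac{1}{6 + M}$
$S{\left(O,o \right)} = - \frac{6 O}{23} - \frac{6 o}{23}$ ($S{\left(O,o \right)} = 2 \frac{o + O}{\frac{1}{6 - 3} - 8} = 2 \frac{O + o}{\frac{1}{3} - 8} = 2 \frac{O + o}{- \frac{23}{3}} = 2 \left(O + o\right) \left(- \frac{3}{23}\right) = 2 \left(- \frac{3 O}{23} - \frac{3 o}{23}\right) = - \frac{6 O}{23} - \frac{6 o}{23}$)
$y{\left(l \right)} = \frac{120 l}{23}$ ($y{\left(l \right)} = 5 \left(\left(- \frac{6}{23}\right) 0 - - \frac{24}{23}\right) l = 5 \left(0 + \frac{24}{23}\right) l = 5 \cdot \frac{24}{23} l = \frac{120 l}{23}$)
$y{\left(16 \right)} \left(269 + 246\right) = \frac{120}{23} \cdot 16 \left(269 + 246\right) = \frac{1920}{23} \cdot 515 = \frac{988800}{23}$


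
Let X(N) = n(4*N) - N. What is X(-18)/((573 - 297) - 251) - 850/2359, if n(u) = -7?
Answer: 4699/58975 ≈ 0.079678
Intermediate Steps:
X(N) = -7 - N
X(-18)/((573 - 297) - 251) - 850/2359 = (-7 - 1*(-18))/((573 - 297) - 251) - 850/2359 = (-7 + 18)/(276 - 251) - 850*1/2359 = 11/25 - 850/2359 = 4699/58975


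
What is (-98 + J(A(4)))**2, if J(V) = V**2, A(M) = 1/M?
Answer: 2455489/256 ≈ 9591.8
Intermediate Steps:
(-98 + J(A(4)))**2 = (-98 + (1/4)**2)**2 = (-98 + 1/16)**2 = (-1567/16)**2 = 2455489/256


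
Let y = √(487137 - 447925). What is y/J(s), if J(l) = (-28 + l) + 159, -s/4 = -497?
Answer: 2*√9803/2119 ≈ 0.093450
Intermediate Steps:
s = 1988 (s = -4*(-497) = 1988)
J(l) = 131 + l
y = 2*√9803 (y = √39212 = 2*√9803 ≈ 198.02)
y/J(s) = (2*√9803)/(131 + 1988) = (2*√9803)/2119 = (2*√9803)*(1/2119) = 2*√9803/2119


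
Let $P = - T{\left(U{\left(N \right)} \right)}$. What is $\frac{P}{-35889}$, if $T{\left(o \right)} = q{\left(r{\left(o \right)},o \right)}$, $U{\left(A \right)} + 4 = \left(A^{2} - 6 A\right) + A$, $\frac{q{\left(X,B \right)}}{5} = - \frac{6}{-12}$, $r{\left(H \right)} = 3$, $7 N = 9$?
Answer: $\frac{5}{71778} \approx 6.9659 \cdot 10^{-5}$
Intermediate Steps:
$N = \frac{9}{7}$ ($N = \frac{1}{7} \cdot 9 = \frac{9}{7} \approx 1.2857$)
$q{\left(X,B \right)} = \frac{5}{2}$ ($q{\left(X,B \right)} = 5 \left(- \frac{6}{-12}\right) = 5 \left(\left(-6\right) \left(- \frac{1}{12}\right)\right) = 5 \cdot \frac{1}{2} = \frac{5}{2}$)
$U{\left(A \right)} = -4 + A^{2} - 5 A$ ($U{\left(A \right)} = -4 + \left(\left(A^{2} - 6 A\right) + A\right) = -4 + \left(A^{2} - 5 A\right) = -4 + A^{2} - 5 A$)
$T{\left(o \right)} = \frac{5}{2}$
$P = - \frac{5}{2}$ ($P = \left(-1\right) \frac{5}{2} = - \frac{5}{2} \approx -2.5$)
$\frac{P}{-35889} = - \frac{5}{2 \left(-35889\right)} = \left(- \frac{5}{2}\right) \left(- \frac{1}{35889}\right) = \frac{5}{71778}$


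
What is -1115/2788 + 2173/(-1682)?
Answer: -3966877/2344708 ≈ -1.6918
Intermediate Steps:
-1115/2788 + 2173/(-1682) = -1115*1/2788 + 2173*(-1/1682) = -1115/2788 - 2173/1682 = -3966877/2344708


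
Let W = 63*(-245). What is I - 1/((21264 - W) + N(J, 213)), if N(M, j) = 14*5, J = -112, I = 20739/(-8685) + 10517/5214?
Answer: -22870634717/61667863730 ≈ -0.37087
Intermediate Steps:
I = -621963/1677170 (I = 20739*(-1/8685) + 10517*(1/5214) = -6913/2895 + 10517/5214 = -621963/1677170 ≈ -0.37084)
N(M, j) = 70
W = -15435
I - 1/((21264 - W) + N(J, 213)) = -621963/1677170 - 1/((21264 - 1*(-15435)) + 70) = -621963/1677170 - 1/((21264 + 15435) + 70) = -621963/1677170 - 1/(36699 + 70) = -621963/1677170 - 1/36769 = -22870634717/61667863730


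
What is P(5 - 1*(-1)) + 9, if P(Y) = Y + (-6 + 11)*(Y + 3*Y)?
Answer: 135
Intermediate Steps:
P(Y) = 21*Y (P(Y) = Y + 5*(4*Y) = Y + 20*Y = 21*Y)
P(5 - 1*(-1)) + 9 = 21*(5 - 1*(-1)) + 9 = 21*(5 + 1) + 9 = 21*6 + 9 = 126 + 9 = 135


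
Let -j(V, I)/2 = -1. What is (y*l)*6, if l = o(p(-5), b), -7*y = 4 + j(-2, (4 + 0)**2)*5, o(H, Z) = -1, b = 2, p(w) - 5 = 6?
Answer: 12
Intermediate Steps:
p(w) = 11 (p(w) = 5 + 6 = 11)
j(V, I) = 2 (j(V, I) = -2*(-1) = 2)
y = -2 (y = -(4 + 2*5)/7 = -(4 + 10)/7 = -1/7*14 = -2)
l = -1
(y*l)*6 = -2*(-1)*6 = 2*6 = 12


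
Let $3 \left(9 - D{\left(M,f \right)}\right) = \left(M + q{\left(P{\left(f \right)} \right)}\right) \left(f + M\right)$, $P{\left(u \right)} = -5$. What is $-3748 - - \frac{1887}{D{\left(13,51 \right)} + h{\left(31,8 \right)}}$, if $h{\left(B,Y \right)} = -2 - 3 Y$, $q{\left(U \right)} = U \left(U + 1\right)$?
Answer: $- \frac{2704195}{721} \approx -3750.6$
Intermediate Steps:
$q{\left(U \right)} = U \left(1 + U\right)$
$D{\left(M,f \right)} = 9 - \frac{\left(20 + M\right) \left(M + f\right)}{3}$ ($D{\left(M,f \right)} = 9 - \frac{\left(M - 5 \left(1 - 5\right)\right) \left(f + M\right)}{3} = 9 - \frac{\left(M - -20\right) \left(M + f\right)}{3} = 9 - \frac{\left(M + 20\right) \left(M + f\right)}{3} = 9 - \frac{\left(20 + M\right) \left(M + f\right)}{3}$)
$-3748 - - \frac{1887}{D{\left(13,51 \right)} + h{\left(31,8 \right)}} = -3748 - - \frac{1887}{\left(9 - \frac{260}{3} - 340 - \frac{13^{2}}{3} - \frac{13}{3} \cdot 51\right) - 26} = -3748 - - \frac{1887}{\left(9 - \frac{260}{3} - 340 - \frac{169}{3} - 221\right) - 26} = -3748 - - \frac{1887}{-695 - 26} = -3748 - - \frac{1887}{-721} = -3748 - \left(-1887\right) \left(- \frac{1}{721}\right) = -3748 - \frac{1887}{721} = - \frac{2704195}{721}$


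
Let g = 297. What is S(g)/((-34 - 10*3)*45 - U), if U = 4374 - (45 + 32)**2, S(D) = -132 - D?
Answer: 429/1325 ≈ 0.32377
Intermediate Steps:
U = -1555 (U = 4374 - 1*77**2 = 4374 - 1*5929 = 4374 - 5929 = -1555)
S(g)/((-34 - 10*3)*45 - U) = (-132 - 1*297)/((-34 - 10*3)*45 - 1*(-1555)) = (-132 - 297)/((-34 - 30)*45 + 1555) = -429/(-64*45 + 1555) = -429/(-2880 + 1555) = -429/(-1325) = -429*(-1/1325) = 429/1325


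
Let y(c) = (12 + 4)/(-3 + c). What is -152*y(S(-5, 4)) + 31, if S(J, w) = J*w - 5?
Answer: 825/7 ≈ 117.86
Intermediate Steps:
S(J, w) = -5 + J*w
y(c) = 16/(-3 + c)
-152*y(S(-5, 4)) + 31 = -2432/(-3 + (-5 - 5*4)) + 31 = -2432/(-3 + (-5 - 20)) + 31 = -2432/(-3 - 25) + 31 = -2432/(-28) + 31 = -2432*(-1)/28 + 31 = -152*(-4/7) + 31 = 608/7 + 31 = 825/7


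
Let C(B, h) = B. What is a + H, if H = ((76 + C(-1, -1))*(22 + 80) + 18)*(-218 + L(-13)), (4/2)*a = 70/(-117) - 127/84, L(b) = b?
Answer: -11605616929/6552 ≈ -1.7713e+6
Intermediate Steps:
a = -6913/6552 (a = (70/(-117) - 127/84)/2 = (70*(-1/117) - 127*1/84)/2 = (-70/117 - 127/84)/2 = (½)*(-6913/3276) = -6913/6552 ≈ -1.0551)
H = -1771308 (H = ((76 - 1)*(22 + 80) + 18)*(-218 - 13) = (75*102 + 18)*(-231) = (7650 + 18)*(-231) = 7668*(-231) = -1771308)
a + H = -6913/6552 - 1771308 = -11605616929/6552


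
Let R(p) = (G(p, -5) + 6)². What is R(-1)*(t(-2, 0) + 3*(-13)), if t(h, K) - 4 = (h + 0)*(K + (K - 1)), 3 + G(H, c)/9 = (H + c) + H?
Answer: -232848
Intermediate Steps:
G(H, c) = -27 + 9*c + 18*H (G(H, c) = -27 + 9*((H + c) + H) = -27 + 9*(c + 2*H) = -27 + (9*c + 18*H) = -27 + 9*c + 18*H)
t(h, K) = 4 + h*(-1 + 2*K) (t(h, K) = 4 + (h + 0)*(K + (K - 1)) = 4 + h*(K + (-1 + K)) = 4 + h*(-1 + 2*K))
R(p) = (-66 + 18*p)² (R(p) = ((-27 + 9*(-5) + 18*p) + 6)² = ((-27 - 45 + 18*p) + 6)² = ((-72 + 18*p) + 6)² = (-66 + 18*p)²)
R(-1)*(t(-2, 0) + 3*(-13)) = (36*(-11 + 3*(-1))²)*((4 - 1*(-2) + 2*0*(-2)) + 3*(-13)) = (36*(-11 - 3)²)*((4 + 2 + 0) - 39) = (36*(-14)²)*(6 - 39) = (36*196)*(-33) = 7056*(-33) = -232848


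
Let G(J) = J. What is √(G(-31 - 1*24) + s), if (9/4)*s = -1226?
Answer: I*√5399/3 ≈ 24.493*I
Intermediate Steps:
s = -4904/9 (s = (4/9)*(-1226) = -4904/9 ≈ -544.89)
√(G(-31 - 1*24) + s) = √((-31 - 1*24) - 4904/9) = √((-31 - 24) - 4904/9) = √(-55 - 4904/9) = √(-5399/9) = I*√5399/3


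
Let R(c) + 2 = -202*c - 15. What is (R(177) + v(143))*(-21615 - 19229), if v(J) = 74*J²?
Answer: -60345172020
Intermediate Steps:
R(c) = -17 - 202*c (R(c) = -2 + (-202*c - 15) = -2 + (-15 - 202*c) = -17 - 202*c)
(R(177) + v(143))*(-21615 - 19229) = ((-17 - 202*177) + 74*143²)*(-21615 - 19229) = ((-17 - 35754) + 74*20449)*(-40844) = (-35771 + 1513226)*(-40844) = 1477455*(-40844) = -60345172020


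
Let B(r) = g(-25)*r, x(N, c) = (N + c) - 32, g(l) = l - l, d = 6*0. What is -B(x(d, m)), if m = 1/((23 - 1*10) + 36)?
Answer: 0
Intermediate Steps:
d = 0
m = 1/49 (m = 1/((23 - 10) + 36) = 1/(13 + 36) = 1/49 ≈ 0.020408)
g(l) = 0
x(N, c) = -32 + N + c
B(r) = 0 (B(r) = 0*r = 0)
-B(x(d, m)) = -1*0 = 0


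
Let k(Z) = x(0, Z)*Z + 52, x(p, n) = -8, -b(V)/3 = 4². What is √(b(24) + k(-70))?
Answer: 2*√141 ≈ 23.749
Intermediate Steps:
b(V) = -48 (b(V) = -3*4² = -3*16 = -48)
k(Z) = 52 - 8*Z (k(Z) = -8*Z + 52 = 52 - 8*Z)
√(b(24) + k(-70)) = √(-48 + (52 - 8*(-70))) = √(-48 + (52 + 560)) = √(-48 + 612) = √564 = 2*√141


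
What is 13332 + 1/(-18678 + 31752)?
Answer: 174302569/13074 ≈ 13332.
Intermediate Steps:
13332 + 1/(-18678 + 31752) = 13332 + 1/13074 = 174302569/13074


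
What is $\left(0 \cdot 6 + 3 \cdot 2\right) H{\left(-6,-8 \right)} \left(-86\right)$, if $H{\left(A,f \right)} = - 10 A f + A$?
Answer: $250776$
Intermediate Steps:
$H{\left(A,f \right)} = A - 10 A f$ ($H{\left(A,f \right)} = - 10 A f + A = A - 10 A f$)
$\left(0 \cdot 6 + 3 \cdot 2\right) H{\left(-6,-8 \right)} \left(-86\right) = \left(0 \cdot 6 + 3 \cdot 2\right) \left(- 6 \left(1 - -80\right)\right) \left(-86\right) = \left(0 + 6\right) \left(- 6 \left(1 + 80\right)\right) \left(-86\right) = 6 \left(\left(-6\right) 81\right) \left(-86\right) = 6 \left(-486\right) \left(-86\right) = \left(-2916\right) \left(-86\right) = 250776$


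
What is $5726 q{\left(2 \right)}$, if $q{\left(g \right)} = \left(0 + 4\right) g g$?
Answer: $91616$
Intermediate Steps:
$q{\left(g \right)} = 4 g^{2}$ ($q{\left(g \right)} = 4 g g = 4 g^{2}$)
$5726 q{\left(2 \right)} = 5726 \cdot 4 \cdot 2^{2} = 5726 \cdot 4 \cdot 4 = 5726 \cdot 16 = 91616$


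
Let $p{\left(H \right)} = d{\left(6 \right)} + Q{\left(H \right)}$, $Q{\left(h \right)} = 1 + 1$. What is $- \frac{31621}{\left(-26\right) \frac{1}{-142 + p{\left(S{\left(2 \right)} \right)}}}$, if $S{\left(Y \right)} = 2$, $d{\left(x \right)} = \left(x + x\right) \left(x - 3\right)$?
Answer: $-126484$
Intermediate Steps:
$Q{\left(h \right)} = 2$
$d{\left(x \right)} = 2 x \left(-3 + x\right)$
$p{\left(H \right)} = 38$ ($p{\left(H \right)} = 2 \cdot 6 \left(-3 + 6\right) + 2 = 2 \cdot 6 \cdot 3 + 2 = 36 + 2 = 38$)
$- \frac{31621}{\left(-26\right) \frac{1}{-142 + p{\left(S{\left(2 \right)} \right)}}} = - \frac{31621}{\left(-26\right) \frac{1}{-142 + 38}} = - \frac{31621}{\left(-26\right) \frac{1}{-104}} = - \frac{31621}{\left(-26\right) \left(- \frac{1}{104}\right)} = - 31621 \frac{1}{\frac{1}{4}} = \left(-31621\right) 4 = -126484$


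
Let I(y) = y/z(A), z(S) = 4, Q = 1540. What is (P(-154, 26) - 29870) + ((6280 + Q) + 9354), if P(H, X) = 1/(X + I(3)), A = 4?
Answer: -1358468/107 ≈ -12696.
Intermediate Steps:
I(y) = y/4
P(H, X) = 1/(3/4 + X) (P(H, X) = 1/(X + (1/4)*3) = 1/(X + 3/4) = 1/(3/4 + X))
(P(-154, 26) - 29870) + ((6280 + Q) + 9354) = (4/(3 + 4*26) - 29870) + ((6280 + 1540) + 9354) = (4/(3 + 104) - 29870) + (7820 + 9354) = (4/107 - 29870) + 17174 = -3196086/107 + 17174 = -1358468/107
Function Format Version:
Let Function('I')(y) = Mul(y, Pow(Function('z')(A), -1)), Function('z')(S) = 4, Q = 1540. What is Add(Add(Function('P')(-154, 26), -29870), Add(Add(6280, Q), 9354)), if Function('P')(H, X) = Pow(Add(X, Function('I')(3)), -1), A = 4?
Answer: Rational(-1358468, 107) ≈ -12696.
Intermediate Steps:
Function('I')(y) = Mul(Rational(1, 4), y) (Function('I')(y) = Mul(y, Pow(4, -1)) = Mul(y, Rational(1, 4)) = Mul(Rational(1, 4), y))
Function('P')(H, X) = Pow(Add(Rational(3, 4), X), -1) (Function('P')(H, X) = Pow(Add(X, Mul(Rational(1, 4), 3)), -1) = Pow(Add(X, Rational(3, 4)), -1) = Pow(Add(Rational(3, 4), X), -1))
Add(Add(Function('P')(-154, 26), -29870), Add(Add(6280, Q), 9354)) = Add(Add(Mul(4, Pow(Add(3, Mul(4, 26)), -1)), -29870), Add(Add(6280, 1540), 9354)) = Add(Add(Mul(4, Pow(Add(3, 104), -1)), -29870), Add(7820, 9354)) = Add(Add(Mul(4, Pow(107, -1)), -29870), 17174) = Add(Add(Mul(4, Rational(1, 107)), -29870), 17174) = Add(Add(Rational(4, 107), -29870), 17174) = Add(Rational(-3196086, 107), 17174) = Rational(-1358468, 107)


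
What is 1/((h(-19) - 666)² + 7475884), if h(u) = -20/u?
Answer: 361/2858412080 ≈ 1.2629e-7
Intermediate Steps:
1/((h(-19) - 666)² + 7475884) = 1/((-20/(-19) - 666)² + 7475884) = 1/((-20*(-1/19) - 666)² + 7475884) = 1/((20/19 - 666)² + 7475884) = 1/((-12634/19)² + 7475884) = 1/(159617956/361 + 7475884) = 1/(2858412080/361) = 361/2858412080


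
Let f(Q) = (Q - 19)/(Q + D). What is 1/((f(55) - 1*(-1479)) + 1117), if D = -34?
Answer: 7/18184 ≈ 0.00038495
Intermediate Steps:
f(Q) = (-19 + Q)/(-34 + Q) (f(Q) = (Q - 19)/(Q - 34) = (-19 + Q)/(-34 + Q))
1/((f(55) - 1*(-1479)) + 1117) = 1/(((-19 + 55)/(-34 + 55) - 1*(-1479)) + 1117) = 1/((36/21 + 1479) + 1117) = 1/(((1/21)*36 + 1479) + 1117) = 1/((12/7 + 1479) + 1117) = 1/(10365/7 + 1117) = 1/(18184/7) = 7/18184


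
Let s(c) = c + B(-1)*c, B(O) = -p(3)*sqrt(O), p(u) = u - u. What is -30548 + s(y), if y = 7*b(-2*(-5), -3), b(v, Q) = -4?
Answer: -30576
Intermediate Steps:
p(u) = 0
y = -28 (y = 7*(-4) = -28)
B(O) = 0 (B(O) = -0*sqrt(O) = -1*0 = 0)
s(c) = c (s(c) = c + 0*c = c + 0 = c)
-30548 + s(y) = -30548 - 28 = -30576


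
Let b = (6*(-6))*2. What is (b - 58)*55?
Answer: -7150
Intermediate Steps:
b = -72 (b = -36*2 = -72)
(b - 58)*55 = (-72 - 58)*55 = -130*55 = -7150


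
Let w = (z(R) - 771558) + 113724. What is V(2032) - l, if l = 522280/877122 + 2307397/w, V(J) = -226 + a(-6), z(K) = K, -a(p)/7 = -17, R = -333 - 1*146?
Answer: -30051991133554/288710407593 ≈ -104.09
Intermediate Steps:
R = -479 (R = -333 - 146 = -479)
a(p) = 119 (a(p) = -7*(-17) = 119)
w = -658313 (w = (-479 - 771558) + 113724 = -772037 + 113724 = -658313)
V(J) = -107 (V(J) = -226 + 119 = -107)
l = -840022478897/288710407593 (l = 522280/877122 + 2307397/(-658313) = 522280*(1/877122) + 2307397*(-1/658313) = 261140/438561 - 2307397/658313 = -840022478897/288710407593 ≈ -2.9096)
V(2032) - l = -107 - 1*(-840022478897/288710407593) = -107 + 840022478897/288710407593 = -30051991133554/288710407593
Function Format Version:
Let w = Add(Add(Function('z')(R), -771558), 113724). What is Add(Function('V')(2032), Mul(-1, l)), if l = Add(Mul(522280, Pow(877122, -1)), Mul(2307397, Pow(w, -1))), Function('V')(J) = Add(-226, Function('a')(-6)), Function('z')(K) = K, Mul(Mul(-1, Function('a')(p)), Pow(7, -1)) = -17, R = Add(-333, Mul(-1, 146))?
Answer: Rational(-30051991133554, 288710407593) ≈ -104.09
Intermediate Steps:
R = -479 (R = Add(-333, -146) = -479)
Function('a')(p) = 119 (Function('a')(p) = Mul(-7, -17) = 119)
w = -658313 (w = Add(Add(-479, -771558), 113724) = Add(-772037, 113724) = -658313)
Function('V')(J) = -107 (Function('V')(J) = Add(-226, 119) = -107)
l = Rational(-840022478897, 288710407593) (l = Add(Mul(522280, Pow(877122, -1)), Mul(2307397, Pow(-658313, -1))) = Add(Mul(522280, Rational(1, 877122)), Mul(2307397, Rational(-1, 658313))) = Add(Rational(261140, 438561), Rational(-2307397, 658313)) = Rational(-840022478897, 288710407593) ≈ -2.9096)
Add(Function('V')(2032), Mul(-1, l)) = Add(-107, Mul(-1, Rational(-840022478897, 288710407593))) = Add(-107, Rational(840022478897, 288710407593)) = Rational(-30051991133554, 288710407593)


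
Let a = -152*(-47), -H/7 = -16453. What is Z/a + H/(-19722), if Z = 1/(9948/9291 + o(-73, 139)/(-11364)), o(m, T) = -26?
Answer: -204410905287739/35004314747964 ≈ -5.8396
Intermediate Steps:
H = 115171 (H = -7*(-16453) = 115171)
a = 7144
Z = 17597154/18881773 (Z = 1/(9948/9291 - 26/(-11364)) = 1/(9948*(1/9291) - 26*(-1/11364)) = 1/(3316/3097 + 13/5682) = 1/(18881773/17597154) = 17597154/18881773 ≈ 0.93196)
Z/a + H/(-19722) = (17597154/18881773)/7144 + 115171/(-19722) = (17597154/18881773)*(1/7144) + 115171*(-1/19722) = 463083/3549773324 - 115171/19722 = -204410905287739/35004314747964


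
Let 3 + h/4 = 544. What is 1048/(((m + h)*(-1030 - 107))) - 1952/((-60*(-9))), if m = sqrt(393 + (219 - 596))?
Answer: -50127887/13865715 ≈ -3.6152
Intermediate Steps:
m = 4 (m = sqrt(393 - 377) = sqrt(16) = 4)
h = 2164 (h = -12 + 4*544 = -12 + 2176 = 2164)
1048/(((m + h)*(-1030 - 107))) - 1952/((-60*(-9))) = 1048/(((4 + 2164)*(-1030 - 107))) - 1952/((-60*(-9))) = 1048/((2168*(-1137))) - 1952/540 = 1048/(-2465016) - 1952*1/540 = 1048*(-1/2465016) - 488/135 = -131/308127 - 488/135 = -50127887/13865715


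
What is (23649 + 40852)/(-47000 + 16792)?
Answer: -64501/30208 ≈ -2.1352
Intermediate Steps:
(23649 + 40852)/(-47000 + 16792) = 64501/(-30208) = 64501*(-1/30208) = -64501/30208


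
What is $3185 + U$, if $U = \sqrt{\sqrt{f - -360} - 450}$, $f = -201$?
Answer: $3185 + \sqrt{-450 + \sqrt{159}} \approx 3185.0 + 20.914 i$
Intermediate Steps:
$U = \sqrt{-450 + \sqrt{159}}$ ($U = \sqrt{\sqrt{-201 - -360} - 450} = \sqrt{\sqrt{-201 + 360} - 450} = \sqrt{\sqrt{159} - 450} = \sqrt{-450 + \sqrt{159}} \approx 20.914 i$)
$3185 + U = 3185 + \sqrt{-450 + \sqrt{159}}$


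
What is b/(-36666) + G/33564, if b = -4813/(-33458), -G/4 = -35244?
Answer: 14412092574983/3431278565316 ≈ 4.2002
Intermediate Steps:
G = 140976 (G = -4*(-35244) = 140976)
b = 4813/33458 (b = -4813*(-1/33458) = 4813/33458 ≈ 0.14385)
b/(-36666) + G/33564 = (4813/33458)/(-36666) + 140976/33564 = (4813/33458)*(-1/36666) + 140976*(1/33564) = -4813/1226771028 + 11748/2797 = 14412092574983/3431278565316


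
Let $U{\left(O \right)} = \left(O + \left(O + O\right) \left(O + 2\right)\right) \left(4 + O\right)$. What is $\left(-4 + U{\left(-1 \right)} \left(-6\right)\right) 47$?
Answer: $2350$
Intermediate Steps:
$U{\left(O \right)} = \left(4 + O\right) \left(O + 2 O \left(2 + O\right)\right)$ ($U{\left(O \right)} = \left(O + 2 O \left(2 + O\right)\right) \left(4 + O\right) = \left(4 + O\right) \left(O + 2 O \left(2 + O\right)\right)$)
$\left(-4 + U{\left(-1 \right)} \left(-6\right)\right) 47 = \left(-4 + - (20 + 2 \left(-1\right)^{2} + 13 \left(-1\right)) \left(-6\right)\right) 47 = \left(-4 + - (20 + 2 \cdot 1 - 13) \left(-6\right)\right) 47 = \left(-4 + - (20 + 2 - 13) \left(-6\right)\right) 47 = \left(-4 + \left(-1\right) 9 \left(-6\right)\right) 47 = \left(-4 - -54\right) 47 = \left(-4 + 54\right) 47 = 50 \cdot 47 = 2350$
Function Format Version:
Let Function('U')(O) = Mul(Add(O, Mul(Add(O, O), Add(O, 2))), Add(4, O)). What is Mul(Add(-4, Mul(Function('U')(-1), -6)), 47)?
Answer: 2350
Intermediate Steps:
Function('U')(O) = Mul(Add(4, O), Add(O, Mul(2, O, Add(2, O)))) (Function('U')(O) = Mul(Add(O, Mul(Mul(2, O), Add(2, O))), Add(4, O)) = Mul(Add(O, Mul(2, O, Add(2, O))), Add(4, O)) = Mul(Add(4, O), Add(O, Mul(2, O, Add(2, O)))))
Mul(Add(-4, Mul(Function('U')(-1), -6)), 47) = Mul(Add(-4, Mul(Mul(-1, Add(20, Mul(2, Pow(-1, 2)), Mul(13, -1))), -6)), 47) = Mul(Add(-4, Mul(Mul(-1, Add(20, Mul(2, 1), -13)), -6)), 47) = Mul(Add(-4, Mul(Mul(-1, Add(20, 2, -13)), -6)), 47) = Mul(Add(-4, Mul(Mul(-1, 9), -6)), 47) = Mul(Add(-4, Mul(-9, -6)), 47) = Mul(Add(-4, 54), 47) = Mul(50, 47) = 2350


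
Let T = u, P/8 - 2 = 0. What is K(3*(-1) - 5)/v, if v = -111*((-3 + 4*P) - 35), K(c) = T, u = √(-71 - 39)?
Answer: -I*√110/2886 ≈ -0.0036341*I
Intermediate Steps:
P = 16 (P = 16 + 8*0 = 16 + 0 = 16)
u = I*√110 (u = √(-110) = I*√110 ≈ 10.488*I)
T = I*√110 ≈ 10.488*I
K(c) = I*√110
v = -2886 (v = -111*((-3 + 4*16) - 35) = -111*((-3 + 64) - 35) = -111*(61 - 35) = -111*26 = -2886)
K(3*(-1) - 5)/v = (I*√110)/(-2886) = (I*√110)*(-1/2886) = -I*√110/2886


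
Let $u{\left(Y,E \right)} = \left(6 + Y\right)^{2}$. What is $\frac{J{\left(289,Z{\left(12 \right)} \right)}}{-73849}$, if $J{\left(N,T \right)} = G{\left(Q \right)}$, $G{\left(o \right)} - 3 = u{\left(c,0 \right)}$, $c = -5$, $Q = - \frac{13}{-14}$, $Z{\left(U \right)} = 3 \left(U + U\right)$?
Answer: $- \frac{4}{73849} \approx -5.4165 \cdot 10^{-5}$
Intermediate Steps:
$Z{\left(U \right)} = 6 U$ ($Z{\left(U \right)} = 3 \cdot 2 U = 6 U$)
$Q = \frac{13}{14}$ ($Q = \left(-13\right) \left(- \frac{1}{14}\right) = \frac{13}{14} \approx 0.92857$)
$G{\left(o \right)} = 4$ ($G{\left(o \right)} = 3 + \left(6 - 5\right)^{2} = 3 + 1^{2} = 3 + 1 = 4$)
$J{\left(N,T \right)} = 4$
$\frac{J{\left(289,Z{\left(12 \right)} \right)}}{-73849} = \frac{4}{-73849} = 4 \left(- \frac{1}{73849}\right) = - \frac{4}{73849}$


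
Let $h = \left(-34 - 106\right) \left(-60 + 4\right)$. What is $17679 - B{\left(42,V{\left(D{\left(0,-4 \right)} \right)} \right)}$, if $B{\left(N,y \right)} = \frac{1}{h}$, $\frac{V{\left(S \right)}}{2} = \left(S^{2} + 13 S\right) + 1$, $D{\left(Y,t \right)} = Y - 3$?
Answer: $\frac{138603359}{7840} \approx 17679.0$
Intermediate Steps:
$D{\left(Y,t \right)} = -3 + Y$
$h = 7840$ ($h = \left(-140\right) \left(-56\right) = 7840$)
$V{\left(S \right)} = 2 + 2 S^{2} + 26 S$ ($V{\left(S \right)} = 2 \left(\left(S^{2} + 13 S\right) + 1\right) = 2 \left(1 + S^{2} + 13 S\right) = 2 + 2 S^{2} + 26 S$)
$B{\left(N,y \right)} = \frac{1}{7840}$
$17679 - B{\left(42,V{\left(D{\left(0,-4 \right)} \right)} \right)} = 17679 - \frac{1}{7840} = \frac{138603359}{7840}$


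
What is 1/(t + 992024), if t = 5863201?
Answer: 1/6855225 ≈ 1.4587e-7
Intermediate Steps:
1/(t + 992024) = 1/(5863201 + 992024) = 1/6855225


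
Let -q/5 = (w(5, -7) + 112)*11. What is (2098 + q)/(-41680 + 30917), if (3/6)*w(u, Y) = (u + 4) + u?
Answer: 5602/10763 ≈ 0.52049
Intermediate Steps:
w(u, Y) = 8 + 4*u (w(u, Y) = 2*((u + 4) + u) = 2*((4 + u) + u) = 2*(4 + 2*u) = 8 + 4*u)
q = -7700 (q = -5*((8 + 4*5) + 112)*11 = -5*((8 + 20) + 112)*11 = -5*(28 + 112)*11 = -700*11 = -5*1540 = -7700)
(2098 + q)/(-41680 + 30917) = (2098 - 7700)/(-41680 + 30917) = -5602/(-10763) = -5602*(-1/10763) = 5602/10763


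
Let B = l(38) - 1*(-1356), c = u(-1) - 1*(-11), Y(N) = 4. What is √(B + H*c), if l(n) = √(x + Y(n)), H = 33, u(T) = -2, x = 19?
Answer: √(1653 + √23) ≈ 40.716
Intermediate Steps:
c = 9 (c = -2 - 1*(-11) = -2 + 11 = 9)
l(n) = √23 (l(n) = √(19 + 4) = √23)
B = 1356 + √23 (B = √23 - 1*(-1356) = √23 + 1356 = 1356 + √23 ≈ 1360.8)
√(B + H*c) = √((1356 + √23) + 33*9) = √((1356 + √23) + 297) = √(1653 + √23)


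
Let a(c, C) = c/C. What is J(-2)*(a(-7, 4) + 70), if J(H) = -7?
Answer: -1911/4 ≈ -477.75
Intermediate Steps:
J(-2)*(a(-7, 4) + 70) = -7*(-7/4 + 70) = -7*273/4 = -1911/4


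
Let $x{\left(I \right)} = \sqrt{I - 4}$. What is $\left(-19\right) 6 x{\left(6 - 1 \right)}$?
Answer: $-114$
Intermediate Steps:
$x{\left(I \right)} = \sqrt{-4 + I}$
$\left(-19\right) 6 x{\left(6 - 1 \right)} = \left(-19\right) 6 \sqrt{-4 + \left(6 - 1\right)} = - 114 \sqrt{-4 + \left(6 - 1\right)} = - 114 \sqrt{-4 + 5} = - 114 \sqrt{1} = \left(-114\right) 1 = -114$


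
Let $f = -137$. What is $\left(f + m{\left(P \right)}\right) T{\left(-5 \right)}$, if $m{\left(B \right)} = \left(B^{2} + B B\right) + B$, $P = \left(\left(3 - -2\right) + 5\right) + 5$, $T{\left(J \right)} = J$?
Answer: $-1640$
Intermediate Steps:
$P = 15$ ($P = \left(\left(3 + 2\right) + 5\right) + 5 = \left(5 + 5\right) + 5 = 10 + 5 = 15$)
$m{\left(B \right)} = B + 2 B^{2}$ ($m{\left(B \right)} = \left(B^{2} + B^{2}\right) + B = 2 B^{2} + B = B + 2 B^{2}$)
$\left(f + m{\left(P \right)}\right) T{\left(-5 \right)} = \left(-137 + 15 \left(1 + 2 \cdot 15\right)\right) \left(-5\right) = \left(-137 + 15 \left(1 + 30\right)\right) \left(-5\right) = \left(-137 + 15 \cdot 31\right) \left(-5\right) = \left(-137 + 465\right) \left(-5\right) = 328 \left(-5\right) = -1640$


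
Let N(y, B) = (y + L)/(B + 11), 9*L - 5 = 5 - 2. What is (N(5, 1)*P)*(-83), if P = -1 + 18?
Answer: -74783/108 ≈ -692.44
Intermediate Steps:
L = 8/9 (L = 5/9 + (5 - 2)/9 = 5/9 + (⅑)*3 = 5/9 + ⅓ = 8/9 ≈ 0.88889)
N(y, B) = (8/9 + y)/(11 + B) (N(y, B) = (y + 8/9)/(B + 11) = (8/9 + y)/(11 + B))
P = 17
(N(5, 1)*P)*(-83) = (((8/9 + 5)/(11 + 1))*17)*(-83) = (((53/9)/12)*17)*(-83) = (((1/12)*(53/9))*17)*(-83) = ((53/108)*17)*(-83) = (901/108)*(-83) = -74783/108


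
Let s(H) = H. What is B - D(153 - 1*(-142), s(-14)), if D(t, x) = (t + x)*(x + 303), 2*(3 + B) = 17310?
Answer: -72557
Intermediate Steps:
B = 8652 (B = -3 + (½)*17310 = -3 + 8655 = 8652)
D(t, x) = (303 + x)*(t + x) (D(t, x) = (t + x)*(303 + x) = (303 + x)*(t + x))
B - D(153 - 1*(-142), s(-14)) = 8652 - ((-14)² + 303*(153 - 1*(-142)) + 303*(-14) + (153 - 1*(-142))*(-14)) = 8652 - (196 + 303*(153 + 142) - 4242 + (153 + 142)*(-14)) = 8652 - (196 + 303*295 - 4242 + 295*(-14)) = 8652 - (196 + 89385 - 4242 - 4130) = 8652 - 1*81209 = 8652 - 81209 = -72557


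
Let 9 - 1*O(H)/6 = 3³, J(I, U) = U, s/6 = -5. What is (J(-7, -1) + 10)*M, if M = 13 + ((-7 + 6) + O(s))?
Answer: -864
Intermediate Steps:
s = -30 (s = 6*(-5) = -30)
O(H) = -108 (O(H) = 54 - 6*3³ = 54 - 6*27 = 54 - 162 = -108)
M = -96 (M = 13 + ((-7 + 6) - 108) = 13 + (-1 - 108) = 13 - 109 = -96)
(J(-7, -1) + 10)*M = (-1 + 10)*(-96) = 9*(-96) = -864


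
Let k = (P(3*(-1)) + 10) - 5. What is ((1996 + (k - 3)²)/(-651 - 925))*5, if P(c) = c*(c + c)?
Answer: -2995/394 ≈ -7.6015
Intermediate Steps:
P(c) = 2*c² (P(c) = c*(2*c) = 2*c²)
k = 23 (k = (2*(3*(-1))² + 10) - 5 = (2*(-3)² + 10) - 5 = (2*9 + 10) - 5 = (18 + 10) - 5 = 28 - 5 = 23)
((1996 + (k - 3)²)/(-651 - 925))*5 = ((1996 + (23 - 3)²)/(-651 - 925))*5 = ((1996 + 20²)/(-1576))*5 = ((1996 + 400)*(-1/1576))*5 = (2396*(-1/1576))*5 = -599/394*5 = -2995/394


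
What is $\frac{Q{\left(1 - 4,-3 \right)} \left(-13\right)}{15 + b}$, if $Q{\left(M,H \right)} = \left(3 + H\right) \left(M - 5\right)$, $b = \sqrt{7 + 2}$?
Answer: $0$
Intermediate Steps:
$b = 3$ ($b = \sqrt{9} = 3$)
$Q{\left(M,H \right)} = \left(-5 + M\right) \left(3 + H\right)$ ($Q{\left(M,H \right)} = \left(3 + H\right) \left(-5 + M\right) = \left(-5 + M\right) \left(3 + H\right)$)
$\frac{Q{\left(1 - 4,-3 \right)} \left(-13\right)}{15 + b} = \frac{\left(-15 - -15 + 3 \left(1 - 4\right) - 3 \left(1 - 4\right)\right) \left(-13\right)}{15 + 3} = \frac{\left(-15 + 15 + 3 \left(1 - 4\right) - 3 \left(1 - 4\right)\right) \left(-13\right)}{18} = \left(-15 + 15 + 3 \left(-3\right) - -9\right) \left(-13\right) \frac{1}{18} = \left(-15 + 15 - 9 + 9\right) \left(-13\right) \frac{1}{18} = 0 \left(-13\right) \frac{1}{18} = 0 \cdot \frac{1}{18} = 0$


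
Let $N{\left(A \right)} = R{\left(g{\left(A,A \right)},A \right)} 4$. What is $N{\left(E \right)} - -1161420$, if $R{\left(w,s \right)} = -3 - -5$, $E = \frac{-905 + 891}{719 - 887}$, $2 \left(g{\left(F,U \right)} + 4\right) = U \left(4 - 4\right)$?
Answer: $1161428$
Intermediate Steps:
$g{\left(F,U \right)} = -4$ ($g{\left(F,U \right)} = -4 + \frac{U \left(4 - 4\right)}{2} = -4 + \frac{U 0}{2} = -4 + \frac{1}{2} \cdot 0 = -4 + 0 = -4$)
$E = \frac{1}{12}$ ($E = - \frac{14}{-168} = \left(-14\right) \left(- \frac{1}{168}\right) = \frac{1}{12} \approx 0.083333$)
$R{\left(w,s \right)} = 2$ ($R{\left(w,s \right)} = -3 + 5 = 2$)
$N{\left(A \right)} = 8$ ($N{\left(A \right)} = 2 \cdot 4 = 8$)
$N{\left(E \right)} - -1161420 = 8 - -1161420 = 8 + 1161420 = 1161428$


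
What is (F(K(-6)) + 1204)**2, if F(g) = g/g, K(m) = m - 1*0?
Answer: 1452025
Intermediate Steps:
K(m) = m (K(m) = m + 0 = m)
F(g) = 1
(F(K(-6)) + 1204)**2 = (1 + 1204)**2 = 1205**2 = 1452025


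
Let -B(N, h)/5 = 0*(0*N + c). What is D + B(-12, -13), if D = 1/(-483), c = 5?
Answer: -1/483 ≈ -0.0020704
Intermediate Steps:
B(N, h) = 0 (B(N, h) = -0*(0*N + 5) = -0*(0 + 5) = -0*5 = -5*0 = 0)
D = -1/483 ≈ -0.0020704
D + B(-12, -13) = -1/483 + 0 = -1/483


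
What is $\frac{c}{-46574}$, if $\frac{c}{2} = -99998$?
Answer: $\frac{99998}{23287} \approx 4.2942$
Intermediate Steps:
$c = -199996$ ($c = 2 \left(-99998\right) = -199996$)
$\frac{c}{-46574} = - \frac{199996}{-46574} = \left(-199996\right) \left(- \frac{1}{46574}\right) = \frac{99998}{23287}$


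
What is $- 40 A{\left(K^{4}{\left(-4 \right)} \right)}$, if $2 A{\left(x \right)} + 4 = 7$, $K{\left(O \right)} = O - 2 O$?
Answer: $-60$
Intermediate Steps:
$K{\left(O \right)} = - O$
$A{\left(x \right)} = \frac{3}{2}$ ($A{\left(x \right)} = -2 + \frac{1}{2} \cdot 7 = -2 + \frac{7}{2} = \frac{3}{2}$)
$- 40 A{\left(K^{4}{\left(-4 \right)} \right)} = \left(-40\right) \frac{3}{2} = -60$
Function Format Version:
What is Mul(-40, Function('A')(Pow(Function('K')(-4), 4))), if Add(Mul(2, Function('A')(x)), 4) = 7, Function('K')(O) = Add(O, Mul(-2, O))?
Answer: -60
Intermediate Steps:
Function('K')(O) = Mul(-1, O)
Function('A')(x) = Rational(3, 2) (Function('A')(x) = Add(-2, Mul(Rational(1, 2), 7)) = Add(-2, Rational(7, 2)) = Rational(3, 2))
Mul(-40, Function('A')(Pow(Function('K')(-4), 4))) = Mul(-40, Rational(3, 2)) = -60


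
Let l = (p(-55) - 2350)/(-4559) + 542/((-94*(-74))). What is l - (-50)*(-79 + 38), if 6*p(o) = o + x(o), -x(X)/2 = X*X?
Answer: -345662409/168683 ≈ -2049.2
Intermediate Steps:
x(X) = -2*X² (x(X) = -2*X*X = -2*X²)
p(o) = -o²/3 + o/6 (p(o) = (o - 2*o²)/6 = -o²/3 + o/6)
l = 137741/168683 (l = ((⅙)*(-55)*(1 - 2*(-55)) - 2350)/(-4559) + 542/((-94*(-74))) = ((⅙)*(-55)*(1 + 110) - 2350)*(-1/4559) + 542/6956 = ((⅙)*(-55)*111 - 2350)*(-1/4559) + 542*(1/6956) = (-2035/2 - 2350)*(-1/4559) + 271/3478 = -6735/2*(-1/4559) + 271/3478 = 6735/9118 + 271/3478 = 137741/168683 ≈ 0.81657)
l - (-50)*(-79 + 38) = 137741/168683 - (-50)*(-79 + 38) = 137741/168683 - (-50)*(-41) = 137741/168683 - 1*2050 = 137741/168683 - 2050 = -345662409/168683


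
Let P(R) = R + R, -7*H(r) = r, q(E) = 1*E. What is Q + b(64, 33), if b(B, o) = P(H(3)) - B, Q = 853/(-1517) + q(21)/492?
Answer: -2776943/42476 ≈ -65.377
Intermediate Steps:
q(E) = E
H(r) = -r/7
P(R) = 2*R
Q = -3153/6068 (Q = 853/(-1517) + 21/492 = 853*(-1/1517) + 21*(1/492) = -853/1517 + 7/164 = -3153/6068 ≈ -0.51961)
b(B, o) = -6/7 - B (b(B, o) = 2*(-⅐*3) - B = 2*(-3/7) - B = -6/7 - B)
Q + b(64, 33) = -3153/6068 + (-6/7 - 1*64) = -3153/6068 + (-6/7 - 64) = -3153/6068 - 454/7 = -2776943/42476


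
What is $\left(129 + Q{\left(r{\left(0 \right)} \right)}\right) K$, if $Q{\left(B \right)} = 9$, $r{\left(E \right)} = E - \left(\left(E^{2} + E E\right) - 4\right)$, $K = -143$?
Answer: $-19734$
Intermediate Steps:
$r{\left(E \right)} = 4 + E - 2 E^{2}$ ($r{\left(E \right)} = E - \left(\left(E^{2} + E^{2}\right) - 4\right) = E - \left(2 E^{2} - 4\right) = E - \left(-4 + 2 E^{2}\right) = 4 + E - 2 E^{2}$)
$\left(129 + Q{\left(r{\left(0 \right)} \right)}\right) K = \left(129 + 9\right) \left(-143\right) = 138 \left(-143\right) = -19734$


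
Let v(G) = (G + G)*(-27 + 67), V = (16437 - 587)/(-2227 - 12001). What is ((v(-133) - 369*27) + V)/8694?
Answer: -146577667/61849116 ≈ -2.3699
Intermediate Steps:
V = -7925/7114 (V = 15850/(-14228) = 15850*(-1/14228) = -7925/7114 ≈ -1.1140)
v(G) = 80*G (v(G) = (2*G)*40 = 80*G)
((v(-133) - 369*27) + V)/8694 = ((80*(-133) - 369*27) - 7925/7114)/8694 = ((-10640 - 9963) - 7925/7114)*(1/8694) = (-20603 - 7925/7114)*(1/8694) = -146577667/7114*1/8694 = -146577667/61849116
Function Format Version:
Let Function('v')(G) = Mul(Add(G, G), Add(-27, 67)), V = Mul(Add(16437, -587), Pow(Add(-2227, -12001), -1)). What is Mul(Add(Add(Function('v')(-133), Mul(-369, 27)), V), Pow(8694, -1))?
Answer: Rational(-146577667, 61849116) ≈ -2.3699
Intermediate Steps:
V = Rational(-7925, 7114) (V = Mul(15850, Pow(-14228, -1)) = Mul(15850, Rational(-1, 14228)) = Rational(-7925, 7114) ≈ -1.1140)
Function('v')(G) = Mul(80, G) (Function('v')(G) = Mul(Mul(2, G), 40) = Mul(80, G))
Mul(Add(Add(Function('v')(-133), Mul(-369, 27)), V), Pow(8694, -1)) = Mul(Add(Add(Mul(80, -133), Mul(-369, 27)), Rational(-7925, 7114)), Pow(8694, -1)) = Mul(Add(Add(-10640, -9963), Rational(-7925, 7114)), Rational(1, 8694)) = Mul(Add(-20603, Rational(-7925, 7114)), Rational(1, 8694)) = Mul(Rational(-146577667, 7114), Rational(1, 8694)) = Rational(-146577667, 61849116)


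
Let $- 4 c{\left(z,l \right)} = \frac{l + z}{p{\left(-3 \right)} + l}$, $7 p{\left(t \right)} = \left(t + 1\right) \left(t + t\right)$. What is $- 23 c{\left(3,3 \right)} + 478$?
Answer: $\frac{10677}{22} \approx 485.32$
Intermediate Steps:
$p{\left(t \right)} = \frac{2 t \left(1 + t\right)}{7}$ ($p{\left(t \right)} = \frac{\left(t + 1\right) \left(t + t\right)}{7} = \frac{\left(1 + t\right) 2 t}{7} = \frac{2 t \left(1 + t\right)}{7}$)
$c{\left(z,l \right)} = - \frac{l + z}{4 \left(\frac{12}{7} + l\right)}$ ($c{\left(z,l \right)} = - \frac{\left(l + z\right) \frac{1}{\frac{2}{7} \left(-3\right) \left(1 - 3\right) + l}}{4} = - \frac{\left(l + z\right) \frac{1}{\frac{2}{7} \left(-3\right) \left(-2\right) + l}}{4} = - \frac{\left(l + z\right) \frac{1}{\frac{12}{7} + l}}{4} = - \frac{\frac{1}{\frac{12}{7} + l} \left(l + z\right)}{4} = - \frac{l + z}{4 \left(\frac{12}{7} + l\right)}$)
$- 23 c{\left(3,3 \right)} + 478 = - 23 \frac{7 \left(\left(-1\right) 3 - 3\right)}{4 \left(12 + 7 \cdot 3\right)} + 478 = - 23 \frac{7 \left(-3 - 3\right)}{4 \left(12 + 21\right)} + 478 = - 23 \cdot \frac{7}{4} \cdot \frac{1}{33} \left(-6\right) + 478 = \left(-23\right) \left(- \frac{7}{22}\right) + 478 = \frac{161}{22} + 478 = \frac{10677}{22}$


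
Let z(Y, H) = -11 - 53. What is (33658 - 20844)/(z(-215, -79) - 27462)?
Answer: -6407/13763 ≈ -0.46552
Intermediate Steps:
z(Y, H) = -64
(33658 - 20844)/(z(-215, -79) - 27462) = (33658 - 20844)/(-64 - 27462) = 12814/(-27526) = 12814*(-1/27526) = -6407/13763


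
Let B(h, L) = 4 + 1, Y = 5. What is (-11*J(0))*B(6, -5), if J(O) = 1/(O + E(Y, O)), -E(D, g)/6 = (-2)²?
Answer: 55/24 ≈ 2.2917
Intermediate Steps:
B(h, L) = 5
E(D, g) = -24 (E(D, g) = -6*(-2)² = -6*4 = -24)
J(O) = 1/(-24 + O) (J(O) = 1/(O - 24) = 1/(-24 + O))
(-11*J(0))*B(6, -5) = -11/(-24 + 0)*5 = -11/(-24)*5 = -11*(-1/24)*5 = (11/24)*5 = 55/24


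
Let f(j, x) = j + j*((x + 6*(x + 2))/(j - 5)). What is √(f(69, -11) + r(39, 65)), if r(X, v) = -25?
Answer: I*√1669/8 ≈ 5.1067*I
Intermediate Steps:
f(j, x) = j + j*(12 + 7*x)/(-5 + j) (f(j, x) = j + j*((x + 6*(2 + x))/(-5 + j)) = j + j*((x + (12 + 6*x))/(-5 + j)) = j + j*((12 + 7*x)/(-5 + j)) = j + j*(12 + 7*x)/(-5 + j))
√(f(69, -11) + r(39, 65)) = √(69*(7 + 69 + 7*(-11))/(-5 + 69) - 25) = √(69*(7 + 69 - 77)/64 - 25) = √(69*(1/64)*(-1) - 25) = √(-69/64 - 25) = √(-1669/64) = I*√1669/8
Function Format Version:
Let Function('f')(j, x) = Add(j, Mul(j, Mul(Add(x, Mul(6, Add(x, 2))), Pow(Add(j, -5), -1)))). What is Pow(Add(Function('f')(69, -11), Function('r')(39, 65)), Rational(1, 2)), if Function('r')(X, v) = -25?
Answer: Mul(Rational(1, 8), I, Pow(1669, Rational(1, 2))) ≈ Mul(5.1067, I)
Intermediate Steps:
Function('f')(j, x) = Add(j, Mul(j, Pow(Add(-5, j), -1), Add(12, Mul(7, x)))) (Function('f')(j, x) = Add(j, Mul(j, Mul(Add(x, Mul(6, Add(2, x))), Pow(Add(-5, j), -1)))) = Add(j, Mul(j, Mul(Add(x, Add(12, Mul(6, x))), Pow(Add(-5, j), -1)))) = Add(j, Mul(j, Mul(Add(12, Mul(7, x)), Pow(Add(-5, j), -1)))) = Add(j, Mul(j, Mul(Pow(Add(-5, j), -1), Add(12, Mul(7, x))))) = Add(j, Mul(j, Pow(Add(-5, j), -1), Add(12, Mul(7, x)))))
Pow(Add(Function('f')(69, -11), Function('r')(39, 65)), Rational(1, 2)) = Pow(Add(Mul(69, Pow(Add(-5, 69), -1), Add(7, 69, Mul(7, -11))), -25), Rational(1, 2)) = Pow(Add(Mul(69, Pow(64, -1), Add(7, 69, -77)), -25), Rational(1, 2)) = Pow(Add(Mul(69, Rational(1, 64), -1), -25), Rational(1, 2)) = Pow(Add(Rational(-69, 64), -25), Rational(1, 2)) = Pow(Rational(-1669, 64), Rational(1, 2)) = Mul(Rational(1, 8), I, Pow(1669, Rational(1, 2)))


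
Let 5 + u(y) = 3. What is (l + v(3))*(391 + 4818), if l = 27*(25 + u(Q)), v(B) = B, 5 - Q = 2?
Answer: 3250416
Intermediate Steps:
Q = 3 (Q = 5 - 1*2 = 5 - 2 = 3)
u(y) = -2 (u(y) = -5 + 3 = -2)
l = 621 (l = 27*(25 - 2) = 27*23 = 621)
(l + v(3))*(391 + 4818) = (621 + 3)*(391 + 4818) = 624*5209 = 3250416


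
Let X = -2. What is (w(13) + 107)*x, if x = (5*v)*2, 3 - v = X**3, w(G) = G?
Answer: 13200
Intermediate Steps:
v = 11 (v = 3 - 1*(-2)**3 = 3 - 1*(-8) = 3 + 8 = 11)
x = 110 (x = (5*11)*2 = 55*2 = 110)
(w(13) + 107)*x = (13 + 107)*110 = 120*110 = 13200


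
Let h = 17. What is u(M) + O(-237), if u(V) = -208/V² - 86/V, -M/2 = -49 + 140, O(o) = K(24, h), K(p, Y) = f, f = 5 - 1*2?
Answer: 2208/637 ≈ 3.4662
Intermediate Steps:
f = 3 (f = 5 - 2 = 3)
K(p, Y) = 3
O(o) = 3
M = -182 (M = -2*(-49 + 140) = -2*91 = -182)
u(V) = -208/V² - 86/V
u(M) + O(-237) = 2*(-104 - 43*(-182))/(-182)² + 3 = 2*(1/33124)*(-104 + 7826) + 3 = 2*(1/33124)*7722 + 3 = 297/637 + 3 = 2208/637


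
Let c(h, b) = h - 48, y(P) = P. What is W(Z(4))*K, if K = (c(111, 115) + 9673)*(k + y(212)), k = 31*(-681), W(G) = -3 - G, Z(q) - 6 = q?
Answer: 2645144632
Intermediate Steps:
Z(q) = 6 + q
c(h, b) = -48 + h
k = -21111
K = -203472664 (K = ((-48 + 111) + 9673)*(-21111 + 212) = (63 + 9673)*(-20899) = 9736*(-20899) = -203472664)
W(Z(4))*K = (-3 - (6 + 4))*(-203472664) = (-3 - 1*10)*(-203472664) = (-3 - 10)*(-203472664) = -13*(-203472664) = 2645144632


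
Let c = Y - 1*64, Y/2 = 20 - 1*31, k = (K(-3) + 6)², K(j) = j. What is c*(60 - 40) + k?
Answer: -1711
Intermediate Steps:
k = 9 (k = (-3 + 6)² = 3² = 9)
Y = -22 (Y = 2*(20 - 1*31) = 2*(20 - 31) = 2*(-11) = -22)
c = -86 (c = -22 - 1*64 = -22 - 64 = -86)
c*(60 - 40) + k = -86*(60 - 40) + 9 = -86*20 + 9 = -1720 + 9 = -1711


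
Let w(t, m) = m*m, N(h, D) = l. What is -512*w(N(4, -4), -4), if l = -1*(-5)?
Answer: -8192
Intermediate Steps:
l = 5
N(h, D) = 5
w(t, m) = m²
-512*w(N(4, -4), -4) = -512*(-4)² = -512*16 = -8192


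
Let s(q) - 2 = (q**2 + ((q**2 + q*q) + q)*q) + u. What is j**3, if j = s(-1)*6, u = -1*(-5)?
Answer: 74088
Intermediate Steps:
u = 5
s(q) = 7 + q**2 + q*(q + 2*q**2) (s(q) = 2 + ((q**2 + ((q**2 + q*q) + q)*q) + 5) = 2 + ((q**2 + ((q**2 + q**2) + q)*q) + 5) = 2 + ((q**2 + (2*q**2 + q)*q) + 5) = 2 + ((q**2 + (q + 2*q**2)*q) + 5) = 2 + ((q**2 + q*(q + 2*q**2)) + 5) = 2 + (5 + q**2 + q*(q + 2*q**2)) = 7 + q**2 + q*(q + 2*q**2))
j = 42 (j = (7 + 2*(-1)**2 + 2*(-1)**3)*6 = (7 + 2*1 + 2*(-1))*6 = (7 + 2 - 2)*6 = 7*6 = 42)
j**3 = 42**3 = 74088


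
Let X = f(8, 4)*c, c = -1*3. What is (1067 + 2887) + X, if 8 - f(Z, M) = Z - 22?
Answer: 3888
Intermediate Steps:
c = -3
f(Z, M) = 30 - Z (f(Z, M) = 8 - (Z - 22) = 8 - (-22 + Z) = 8 + (22 - Z) = 30 - Z)
X = -66 (X = (30 - 1*8)*(-3) = (30 - 8)*(-3) = 22*(-3) = -66)
(1067 + 2887) + X = (1067 + 2887) - 66 = 3954 - 66 = 3888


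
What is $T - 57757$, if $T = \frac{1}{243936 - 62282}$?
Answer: $- \frac{10491790077}{181654} \approx -57757.0$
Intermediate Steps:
$T = \frac{1}{181654} \approx 5.505 \cdot 10^{-6}$
$T - 57757 = \frac{1}{181654} - 57757 = - \frac{10491790077}{181654}$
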